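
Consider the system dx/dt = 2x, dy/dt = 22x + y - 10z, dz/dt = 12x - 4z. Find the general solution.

x(t) = K_2e^(2t), y(t) = K_1e^(t) + 2K_2e^(2t) + 2K_3e^(-4t), z(t) = 2K_2e^(2t) + K_3e^(-4t)

Coefficient matrix A = [[2, 0, 0], [22, 1, -10], [12, 0, -4]].
det(A - λI) = 0 gives eigenvalues λ = 1, 2, -4.
For λ=1: eigenvector (0,1,0).
For λ=2: eigenvector (1,2,2).
For λ=-4: eigenvector (0,2,1).
General solution: K_1e^(t)(0,1,0) + K_2e^(2t)(1,2,2) + K_3e^(-4t)(0,2,1).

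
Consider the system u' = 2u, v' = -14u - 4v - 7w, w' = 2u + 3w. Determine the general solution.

Coefficient matrix A = [[2, 0, 0], [-14, -4, -7], [2, 0, 3]].
det(A - λI) = 0 gives eigenvalues λ = 2, -4, 3.
For λ=2: eigenvector (1,0,-2).
For λ=-4: eigenvector (0,1,0).
For λ=3: eigenvector (0,-1,1).
General solution: C_1e^(2t)(1,0,-2) + C_2e^(-4t)(0,1,0) + C_3e^(3t)(0,-1,1).

u(t) = C_1e^(2t), v(t) = C_2e^(-4t) - C_3e^(3t), w(t) = -2C_1e^(2t) + C_3e^(3t)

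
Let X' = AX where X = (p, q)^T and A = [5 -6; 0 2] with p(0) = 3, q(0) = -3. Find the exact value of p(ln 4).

A = [[5,-6],[0,2]]; eigenvalues λ = 2, 5.
Eigenvectors: (-2,-1) for λ=2, (1,0) for λ=5.
From the initial condition, c_1 = 3, c_2 = 9.
p(ln 4) = (3)(4^2)(-2) + (9)(4^5)(1) = 9120.

9120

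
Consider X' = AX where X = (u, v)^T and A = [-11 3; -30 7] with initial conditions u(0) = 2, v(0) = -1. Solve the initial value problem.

u(t) = -7e^(-2t)sin(3t) + 2e^(-2t)cos(3t), v(t) = -23e^(-2t)sin(3t) - e^(-2t)cos(3t)

Coefficient matrix A = [[-11, 3], [-30, 7]].
Characteristic polynomial det(A - λI) = λ^2 + 4λ + 13 = 0.
Eigenvalues λ = -2 ± 3i (complex conjugate pair).
For λ=-2+3i: an eigenvector is (1,3) - i(0,-1) = (1, 3 + i).
A real fundamental pair from Re and Im of e^((-2+3i)t)v: X_1 = e^(-2t)(cos(3t)·(1,3) + sin(3t)·(0,-1)), X_2 = e^(-2t)(sin(3t)·(1,3) - cos(3t)·(0,-1)).
General solution: K_1X_1 + K_2X_2.
Applying u(0)=2, v(0)=-1 gives K_1=2, K_2=-7.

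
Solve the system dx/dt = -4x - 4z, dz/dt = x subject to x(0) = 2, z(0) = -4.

Coefficient matrix A = [[-4, -4], [1, 0]].
Characteristic polynomial det(A - λI) = λ^2 + 4λ + 4 = 0.
Single eigenvalue λ = -2 with algebraic multiplicity 2.
Eigenvector v = (2,-1); generalized eigenvector w with (A-λI)w=v is (1,-1).
General solution: e^(-2t)[K_1·v + K_2·(t·v + w)].
Applying x(0)=2, z(0)=-4 gives K_1=-2, K_2=6.

x(t) = 12te^(-2t) + 2e^(-2t), z(t) = -6te^(-2t) - 4e^(-2t)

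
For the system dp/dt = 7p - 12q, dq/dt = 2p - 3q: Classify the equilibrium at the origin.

unstable node

A = [[7,-12],[2,-3]]; det(A-λI) = λ^2 - 4λ + 3.
λ = 1, 3: both positive.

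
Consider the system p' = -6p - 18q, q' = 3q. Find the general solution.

Coefficient matrix A = [[-6, -18], [0, 3]].
Characteristic polynomial det(A - λI) = λ^2 + 3λ - 18 = 0.
Eigenvalues λ = 3, -6.
For λ=3: (A-λI) row 1 is [-9, -18], so an eigenvector is (-2, 1).
For λ=-6: (A-λI) row 1 is [0, -18], so an eigenvector is (1, 0).
General solution: C_1e^(3t)(-2,1) + C_2e^(-6t)(1,0).

p(t) = -2C_1e^(3t) + C_2e^(-6t), q(t) = C_1e^(3t)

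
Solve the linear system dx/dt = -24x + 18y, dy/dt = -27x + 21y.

x(t) = -2c_1e^(3t) + c_2e^(-6t), y(t) = -3c_1e^(3t) + c_2e^(-6t)

Coefficient matrix A = [[-24, 18], [-27, 21]].
Characteristic polynomial det(A - λI) = λ^2 + 3λ - 18 = 0.
Eigenvalues λ = 3, -6.
For λ=3: (A-λI) row 1 is [-27, 18], so an eigenvector is (-2, -3).
For λ=-6: (A-λI) row 1 is [-18, 18], so an eigenvector is (1, 1).
General solution: c_1e^(3t)(-2,-3) + c_2e^(-6t)(1,1).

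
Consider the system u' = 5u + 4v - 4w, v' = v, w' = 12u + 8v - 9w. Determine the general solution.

u(t) = c_1e^(-3t) + c_2e^(t) - 2c_3e^(-t), v(t) = c_2e^(t), w(t) = 2c_1e^(-3t) + 2c_2e^(t) - 3c_3e^(-t)

Coefficient matrix A = [[5, 4, -4], [0, 1, 0], [12, 8, -9]].
det(A - λI) = 0 gives eigenvalues λ = -3, 1, -1.
For λ=-3: eigenvector (1,0,2).
For λ=1: eigenvector (1,1,2).
For λ=-1: eigenvector (-2,0,-3).
General solution: c_1e^(-3t)(1,0,2) + c_2e^(t)(1,1,2) + c_3e^(-t)(-2,0,-3).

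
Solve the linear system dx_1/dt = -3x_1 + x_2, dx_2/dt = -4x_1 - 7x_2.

Coefficient matrix A = [[-3, 1], [-4, -7]].
Characteristic polynomial det(A - λI) = λ^2 + 10λ + 25 = 0.
Single eigenvalue λ = -5 with algebraic multiplicity 2.
Eigenvector v = (1,-2); generalized eigenvector w with (A-λI)w=v is (1,-1).
General solution: e^(-5t)[K_1·v + K_2·(t·v + w)].

x_1(t) = K_1e^(-5t) + K_2te^(-5t) + K_2e^(-5t), x_2(t) = -2K_1e^(-5t) - 2K_2te^(-5t) - K_2e^(-5t)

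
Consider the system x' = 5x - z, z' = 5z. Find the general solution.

x(t) = c_1e^(5t) + c_2te^(5t) + 3c_2e^(5t), z(t) = -c_2e^(5t)

Coefficient matrix A = [[5, -1], [0, 5]].
Characteristic polynomial det(A - λI) = λ^2 - 10λ + 25 = 0.
Single eigenvalue λ = 5 with algebraic multiplicity 2.
Eigenvector v = (1,0); generalized eigenvector w with (A-λI)w=v is (3,-1).
General solution: e^(5t)[c_1·v + c_2·(t·v + w)].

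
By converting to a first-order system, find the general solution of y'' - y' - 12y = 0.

Let x_1 = y, x_2 = y'. Then x_1' = x_2 and x_2' = 12x_1 + x_2.
A = [[0,1],[12,1]]; det(A-λI) = λ^2 - λ - 12.
Eigenvalues λ = -3, 4 with eigenvectors (1,-3), (1,4).

y(t) = C_1e^(-3t) + C_2e^(4t)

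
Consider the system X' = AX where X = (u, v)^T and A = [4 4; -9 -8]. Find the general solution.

Coefficient matrix A = [[4, 4], [-9, -8]].
Characteristic polynomial det(A - λI) = λ^2 + 4λ + 4 = 0.
Single eigenvalue λ = -2 with algebraic multiplicity 2.
Eigenvector v = (2,-3); generalized eigenvector w with (A-λI)w=v is (1,-1).
General solution: e^(-2t)[c_1·v + c_2·(t·v + w)].

u(t) = 2c_1e^(-2t) + 2c_2te^(-2t) + c_2e^(-2t), v(t) = -3c_1e^(-2t) - 3c_2te^(-2t) - c_2e^(-2t)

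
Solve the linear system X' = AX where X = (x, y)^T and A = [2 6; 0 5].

Coefficient matrix A = [[2, 6], [0, 5]].
Characteristic polynomial det(A - λI) = λ^2 - 7λ + 10 = 0.
Eigenvalues λ = 2, 5.
For λ=2: (A-λI) row 1 is [0, 6], so an eigenvector is (-1, 0).
For λ=5: (A-λI) row 1 is [-3, 6], so an eigenvector is (2, 1).
General solution: C_1e^(2t)(-1,0) + C_2e^(5t)(2,1).

x(t) = -C_1e^(2t) + 2C_2e^(5t), y(t) = C_2e^(5t)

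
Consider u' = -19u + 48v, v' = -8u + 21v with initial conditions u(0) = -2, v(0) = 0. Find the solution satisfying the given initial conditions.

Coefficient matrix A = [[-19, 48], [-8, 21]].
Characteristic polynomial det(A - λI) = λ^2 - 2λ - 15 = 0.
Eigenvalues λ = -3, 5.
For λ=-3: (A-λI) row 1 is [-16, 48], so an eigenvector is (-3, -1).
For λ=5: (A-λI) row 1 is [-24, 48], so an eigenvector is (-2, -1).
General solution: C_1e^(-3t)(-3,-1) + C_2e^(5t)(-2,-1).
Applying u(0)=-2, v(0)=0 gives C_1=2, C_2=-2.

u(t) = 4e^(5t) - 6e^(-3t), v(t) = 2e^(5t) - 2e^(-3t)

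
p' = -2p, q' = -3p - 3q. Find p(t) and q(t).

Coefficient matrix A = [[-2, 0], [-3, -3]].
Characteristic polynomial det(A - λI) = λ^2 + 5λ + 6 = 0.
Eigenvalues λ = -3, -2.
For λ=-3: (A-λI) row 1 is [1, 0], so an eigenvector is (0, 1).
For λ=-2: (A-λI) row 2 is [-3, -1], so an eigenvector is (1, -3).
General solution: K_1e^(-3t)(0,1) + K_2e^(-2t)(1,-3).

p(t) = K_2e^(-2t), q(t) = K_1e^(-3t) - 3K_2e^(-2t)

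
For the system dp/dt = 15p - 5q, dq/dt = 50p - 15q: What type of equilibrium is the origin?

A = [[15,-5],[50,-15]]; det(A-λI) = λ^2 + 25.
λ = 0 ± 5i: zero real part.

center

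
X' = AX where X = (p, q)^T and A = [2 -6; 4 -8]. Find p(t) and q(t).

Coefficient matrix A = [[2, -6], [4, -8]].
Characteristic polynomial det(A - λI) = λ^2 + 6λ + 8 = 0.
Eigenvalues λ = -4, -2.
For λ=-4: (A-λI) row 1 is [6, -6], so an eigenvector is (-1, -1).
For λ=-2: (A-λI) row 1 is [4, -6], so an eigenvector is (-3, -2).
General solution: c_1e^(-4t)(-1,-1) + c_2e^(-2t)(-3,-2).

p(t) = -c_1e^(-4t) - 3c_2e^(-2t), q(t) = -c_1e^(-4t) - 2c_2e^(-2t)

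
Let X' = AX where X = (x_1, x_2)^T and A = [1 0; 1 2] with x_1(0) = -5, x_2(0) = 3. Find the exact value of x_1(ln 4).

A = [[1,0],[1,2]]; eigenvalues λ = 1, 2.
Eigenvectors: (1,-1) for λ=1, (0,1) for λ=2.
From the initial condition, c_1 = -5, c_2 = -2.
x_1(ln 4) = (-5)(4^1)(1) + (-2)(4^2)(0) = -20.

-20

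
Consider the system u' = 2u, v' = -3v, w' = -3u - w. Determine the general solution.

Coefficient matrix A = [[2, 0, 0], [0, -3, 0], [-3, 0, -1]].
det(A - λI) = 0 gives eigenvalues λ = 2, -1, -3.
For λ=2: eigenvector (1,0,-1).
For λ=-1: eigenvector (0,0,1).
For λ=-3: eigenvector (0,1,0).
General solution: c_1e^(2t)(1,0,-1) + c_2e^(-t)(0,0,1) + c_3e^(-3t)(0,1,0).

u(t) = c_1e^(2t), v(t) = c_3e^(-3t), w(t) = -c_1e^(2t) + c_2e^(-t)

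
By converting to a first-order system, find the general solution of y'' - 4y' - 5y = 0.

Let x_1 = y, x_2 = y'. Then x_1' = x_2 and x_2' = 5x_1 + 4x_2.
A = [[0,1],[5,4]]; det(A-λI) = λ^2 - 4λ - 5.
Eigenvalues λ = 5, -1 with eigenvectors (1,5), (1,-1).

y(t) = c_1e^(5t) + c_2e^(-t)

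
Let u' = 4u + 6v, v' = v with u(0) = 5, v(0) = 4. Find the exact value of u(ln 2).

192

A = [[4,6],[0,1]]; eigenvalues λ = 4, 1.
Eigenvectors: (1,0) for λ=4, (2,-1) for λ=1.
From the initial condition, c_1 = 13, c_2 = -4.
u(ln 2) = (13)(2^4)(1) + (-4)(2^1)(2) = 192.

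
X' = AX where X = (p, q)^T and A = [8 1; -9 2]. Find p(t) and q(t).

p(t) = C_1e^(5t) + C_2te^(5t), q(t) = -3C_1e^(5t) - 3C_2te^(5t) + C_2e^(5t)

Coefficient matrix A = [[8, 1], [-9, 2]].
Characteristic polynomial det(A - λI) = λ^2 - 10λ + 25 = 0.
Single eigenvalue λ = 5 with algebraic multiplicity 2.
Eigenvector v = (1,-3); generalized eigenvector w with (A-λI)w=v is (0,1).
General solution: e^(5t)[C_1·v + C_2·(t·v + w)].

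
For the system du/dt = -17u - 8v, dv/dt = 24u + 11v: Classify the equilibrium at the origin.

stable node

A = [[-17,-8],[24,11]]; det(A-λI) = λ^2 + 6λ + 5.
λ = -5, -1: both negative.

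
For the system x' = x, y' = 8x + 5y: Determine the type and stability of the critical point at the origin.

A = [[1,0],[8,5]]; det(A-λI) = λ^2 - 6λ + 5.
λ = 1, 5: both positive.

unstable node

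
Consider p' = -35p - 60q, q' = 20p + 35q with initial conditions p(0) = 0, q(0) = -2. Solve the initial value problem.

Coefficient matrix A = [[-35, -60], [20, 35]].
Characteristic polynomial det(A - λI) = λ^2 - 25 = 0.
Eigenvalues λ = -5, 5.
For λ=-5: (A-λI) row 1 is [-30, -60], so an eigenvector is (-2, 1).
For λ=5: (A-λI) row 1 is [-40, -60], so an eigenvector is (3, -2).
General solution: C_1e^(-5t)(-2,1) + C_2e^(5t)(3,-2).
Applying p(0)=0, q(0)=-2 gives C_1=6, C_2=4.

p(t) = 12e^(5t) - 12e^(-5t), q(t) = -8e^(5t) + 6e^(-5t)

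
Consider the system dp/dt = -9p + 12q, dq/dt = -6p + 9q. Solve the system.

Coefficient matrix A = [[-9, 12], [-6, 9]].
Characteristic polynomial det(A - λI) = λ^2 - 9 = 0.
Eigenvalues λ = -3, 3.
For λ=-3: (A-λI) row 1 is [-6, 12], so an eigenvector is (-2, -1).
For λ=3: (A-λI) row 1 is [-12, 12], so an eigenvector is (1, 1).
General solution: K_1e^(-3t)(-2,-1) + K_2e^(3t)(1,1).

p(t) = -2K_1e^(-3t) + K_2e^(3t), q(t) = -K_1e^(-3t) + K_2e^(3t)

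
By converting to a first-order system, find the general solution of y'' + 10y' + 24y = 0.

Let x_1 = y, x_2 = y'. Then x_1' = x_2 and x_2' = -24x_1 - 10x_2.
A = [[0,1],[-24,-10]]; det(A-λI) = λ^2 + 10λ + 24.
Eigenvalues λ = -6, -4 with eigenvectors (1,-6), (1,-4).

y(t) = K_1e^(-6t) + K_2e^(-4t)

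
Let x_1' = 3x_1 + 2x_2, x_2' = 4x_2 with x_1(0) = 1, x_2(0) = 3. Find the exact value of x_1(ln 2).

56

A = [[3,2],[0,4]]; eigenvalues λ = 3, 4.
Eigenvectors: (1,0) for λ=3, (-2,-1) for λ=4.
From the initial condition, c_1 = -5, c_2 = -3.
x_1(ln 2) = (-5)(2^3)(1) + (-3)(2^4)(-2) = 56.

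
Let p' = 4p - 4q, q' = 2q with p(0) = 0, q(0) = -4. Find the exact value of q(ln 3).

A = [[4,-4],[0,2]]; eigenvalues λ = 2, 4.
Eigenvectors: (-2,-1) for λ=2, (1,0) for λ=4.
From the initial condition, c_1 = 4, c_2 = 8.
q(ln 3) = (4)(3^2)(-1) + (8)(3^4)(0) = -36.

-36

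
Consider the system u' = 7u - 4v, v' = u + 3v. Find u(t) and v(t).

u(t) = 2c_1e^(5t) + 2c_2te^(5t) - 3c_2e^(5t), v(t) = c_1e^(5t) + c_2te^(5t) - 2c_2e^(5t)

Coefficient matrix A = [[7, -4], [1, 3]].
Characteristic polynomial det(A - λI) = λ^2 - 10λ + 25 = 0.
Single eigenvalue λ = 5 with algebraic multiplicity 2.
Eigenvector v = (2,1); generalized eigenvector w with (A-λI)w=v is (-3,-2).
General solution: e^(5t)[c_1·v + c_2·(t·v + w)].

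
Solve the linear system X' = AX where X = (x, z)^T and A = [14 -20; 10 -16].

x(t) = 2K_1e^(4t) - K_2e^(-6t), z(t) = K_1e^(4t) - K_2e^(-6t)

Coefficient matrix A = [[14, -20], [10, -16]].
Characteristic polynomial det(A - λI) = λ^2 + 2λ - 24 = 0.
Eigenvalues λ = 4, -6.
For λ=4: (A-λI) row 1 is [10, -20], so an eigenvector is (2, 1).
For λ=-6: (A-λI) row 1 is [20, -20], so an eigenvector is (-1, -1).
General solution: K_1e^(4t)(2,1) + K_2e^(-6t)(-1,-1).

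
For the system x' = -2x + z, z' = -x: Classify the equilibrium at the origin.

stable improper node

A = [[-2,1],[-1,0]]; det(A-λI) = λ^2 + 2λ + 1.
repeated λ = -1 with a single eigenvector.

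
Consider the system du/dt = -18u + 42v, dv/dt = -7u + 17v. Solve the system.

Coefficient matrix A = [[-18, 42], [-7, 17]].
Characteristic polynomial det(A - λI) = λ^2 + λ - 12 = 0.
Eigenvalues λ = -4, 3.
For λ=-4: (A-λI) row 1 is [-14, 42], so an eigenvector is (-3, -1).
For λ=3: (A-λI) row 1 is [-21, 42], so an eigenvector is (2, 1).
General solution: C_1e^(-4t)(-3,-1) + C_2e^(3t)(2,1).

u(t) = -3C_1e^(-4t) + 2C_2e^(3t), v(t) = -C_1e^(-4t) + C_2e^(3t)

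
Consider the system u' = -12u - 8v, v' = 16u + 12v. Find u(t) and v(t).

u(t) = C_1e^(-4t) + C_2e^(4t), v(t) = -C_1e^(-4t) - 2C_2e^(4t)

Coefficient matrix A = [[-12, -8], [16, 12]].
Characteristic polynomial det(A - λI) = λ^2 - 16 = 0.
Eigenvalues λ = -4, 4.
For λ=-4: (A-λI) row 1 is [-8, -8], so an eigenvector is (1, -1).
For λ=4: (A-λI) row 1 is [-16, -8], so an eigenvector is (1, -2).
General solution: C_1e^(-4t)(1,-1) + C_2e^(4t)(1,-2).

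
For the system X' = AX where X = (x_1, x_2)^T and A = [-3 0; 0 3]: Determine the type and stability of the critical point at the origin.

saddle

A = [[-3,0],[0,3]]; det(A-λI) = λ^2 - 9.
λ = 3, -3: opposite signs.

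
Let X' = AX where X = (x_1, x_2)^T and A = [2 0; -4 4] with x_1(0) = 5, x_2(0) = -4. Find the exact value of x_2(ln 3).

A = [[2,0],[-4,4]]; eigenvalues λ = 4, 2.
Eigenvectors: (0,1) for λ=4, (-1,-2) for λ=2.
From the initial condition, c_1 = -14, c_2 = -5.
x_2(ln 3) = (-14)(3^4)(1) + (-5)(3^2)(-2) = -1044.

-1044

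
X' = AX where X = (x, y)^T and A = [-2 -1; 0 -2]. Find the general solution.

x(t) = -c_1e^(-2t) - c_2te^(-2t) - 3c_2e^(-2t), y(t) = c_2e^(-2t)

Coefficient matrix A = [[-2, -1], [0, -2]].
Characteristic polynomial det(A - λI) = λ^2 + 4λ + 4 = 0.
Single eigenvalue λ = -2 with algebraic multiplicity 2.
Eigenvector v = (-1,0); generalized eigenvector w with (A-λI)w=v is (-3,1).
General solution: e^(-2t)[c_1·v + c_2·(t·v + w)].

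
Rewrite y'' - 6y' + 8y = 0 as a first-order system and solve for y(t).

y(t) = c_1e^(4t) + c_2e^(2t)

Let x_1 = y, x_2 = y'. Then x_1' = x_2 and x_2' = -8x_1 + 6x_2.
A = [[0,1],[-8,6]]; det(A-λI) = λ^2 - 6λ + 8.
Eigenvalues λ = 4, 2 with eigenvectors (1,4), (1,2).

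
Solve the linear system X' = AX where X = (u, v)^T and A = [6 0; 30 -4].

u(t) = C_2e^(6t), v(t) = C_1e^(-4t) + 3C_2e^(6t)

Coefficient matrix A = [[6, 0], [30, -4]].
Characteristic polynomial det(A - λI) = λ^2 - 2λ - 24 = 0.
Eigenvalues λ = -4, 6.
For λ=-4: (A-λI) row 1 is [10, 0], so an eigenvector is (0, 1).
For λ=6: (A-λI) row 2 is [30, -10], so an eigenvector is (1, 3).
General solution: C_1e^(-4t)(0,1) + C_2e^(6t)(1,3).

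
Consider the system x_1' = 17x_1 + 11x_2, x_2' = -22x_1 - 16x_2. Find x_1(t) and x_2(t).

x_1(t) = K_1e^(6t) + K_2e^(-5t), x_2(t) = -K_1e^(6t) - 2K_2e^(-5t)

Coefficient matrix A = [[17, 11], [-22, -16]].
Characteristic polynomial det(A - λI) = λ^2 - λ - 30 = 0.
Eigenvalues λ = 6, -5.
For λ=6: (A-λI) row 1 is [11, 11], so an eigenvector is (1, -1).
For λ=-5: (A-λI) row 1 is [22, 11], so an eigenvector is (1, -2).
General solution: K_1e^(6t)(1,-1) + K_2e^(-5t)(1,-2).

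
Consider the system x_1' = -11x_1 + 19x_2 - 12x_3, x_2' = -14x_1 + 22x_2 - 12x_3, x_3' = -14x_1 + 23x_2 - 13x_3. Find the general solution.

x_1(t) = 4c_1e^(-t) - c_2e^(3t) + c_3e^(-4t), x_2(t) = 4c_1e^(-t) - 2c_2e^(3t) + c_3e^(-4t), x_3(t) = 3c_1e^(-t) - 2c_2e^(3t) + c_3e^(-4t)

Coefficient matrix A = [[-11, 19, -12], [-14, 22, -12], [-14, 23, -13]].
det(A - λI) = 0 gives eigenvalues λ = -1, 3, -4.
For λ=-1: eigenvector (4,4,3).
For λ=3: eigenvector (-1,-2,-2).
For λ=-4: eigenvector (1,1,1).
General solution: c_1e^(-t)(4,4,3) + c_2e^(3t)(-1,-2,-2) + c_3e^(-4t)(1,1,1).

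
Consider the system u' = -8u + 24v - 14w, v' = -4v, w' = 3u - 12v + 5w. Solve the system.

u(t) = 7K_1e^(-2t) - 8K_2e^(-4t) - 2K_3e^(-t), v(t) = K_2e^(-4t), w(t) = -3K_1e^(-2t) + 4K_2e^(-4t) + K_3e^(-t)

Coefficient matrix A = [[-8, 24, -14], [0, -4, 0], [3, -12, 5]].
det(A - λI) = 0 gives eigenvalues λ = -2, -4, -1.
For λ=-2: eigenvector (7,0,-3).
For λ=-4: eigenvector (-8,1,4).
For λ=-1: eigenvector (-2,0,1).
General solution: K_1e^(-2t)(7,0,-3) + K_2e^(-4t)(-8,1,4) + K_3e^(-t)(-2,0,1).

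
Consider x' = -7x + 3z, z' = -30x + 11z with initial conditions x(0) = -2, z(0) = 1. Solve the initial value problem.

Coefficient matrix A = [[-7, 3], [-30, 11]].
Characteristic polynomial det(A - λI) = λ^2 - 4λ + 13 = 0.
Eigenvalues λ = 2 ± 3i (complex conjugate pair).
For λ=2+3i: an eigenvector is (0,-1) - i(-1,-3) = (0 + i, -1 + 3i).
A real fundamental pair from Re and Im of e^((2+3i)t)v: X_1 = e^(2t)(cos(3t)·(0,-1) + sin(3t)·(-1,-3)), X_2 = e^(2t)(sin(3t)·(0,-1) - cos(3t)·(-1,-3)).
General solution: K_1X_1 + K_2X_2.
Applying x(0)=-2, z(0)=1 gives K_1=-7, K_2=-2.

x(t) = 7e^(2t)sin(3t) - 2e^(2t)cos(3t), z(t) = 23e^(2t)sin(3t) + e^(2t)cos(3t)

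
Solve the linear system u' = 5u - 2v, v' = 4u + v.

Coefficient matrix A = [[5, -2], [4, 1]].
Characteristic polynomial det(A - λI) = λ^2 - 6λ + 13 = 0.
Eigenvalues λ = 3 ± 2i (complex conjugate pair).
For λ=3+2i: an eigenvector is (0,-1) - i(1,1) = (0 - i, -1 - i).
A real fundamental pair from Re and Im of e^((3+2i)t)v: X_1 = e^(3t)(cos(2t)·(0,-1) + sin(2t)·(1,1)), X_2 = e^(3t)(sin(2t)·(0,-1) - cos(2t)·(1,1)).
General solution: K_1X_1 + K_2X_2.

u(t) = K_1e^(3t)sin(2t) - K_2e^(3t)cos(2t), v(t) = K_1e^(3t)sin(2t) - K_1e^(3t)cos(2t) - K_2e^(3t)sin(2t) - K_2e^(3t)cos(2t)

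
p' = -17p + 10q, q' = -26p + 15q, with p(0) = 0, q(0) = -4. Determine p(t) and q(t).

p(t) = -20e^(-t)sin(2t), q(t) = -32e^(-t)sin(2t) - 4e^(-t)cos(2t)

Coefficient matrix A = [[-17, 10], [-26, 15]].
Characteristic polynomial det(A - λI) = λ^2 + 2λ + 5 = 0.
Eigenvalues λ = -1 ± 2i (complex conjugate pair).
For λ=-1+2i: an eigenvector is (-1,-2) - i(-2,-3) = (-1 + 2i, -2 + 3i).
A real fundamental pair from Re and Im of e^((-1+2i)t)v: X_1 = e^(-t)(cos(2t)·(-1,-2) + sin(2t)·(-2,-3)), X_2 = e^(-t)(sin(2t)·(-1,-2) - cos(2t)·(-2,-3)).
General solution: c_1X_1 + c_2X_2.
Applying p(0)=0, q(0)=-4 gives c_1=8, c_2=4.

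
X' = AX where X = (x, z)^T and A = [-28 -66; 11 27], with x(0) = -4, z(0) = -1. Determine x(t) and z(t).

x(t) = 14e^(5t) - 18e^(-6t), z(t) = -7e^(5t) + 6e^(-6t)

Coefficient matrix A = [[-28, -66], [11, 27]].
Characteristic polynomial det(A - λI) = λ^2 + λ - 30 = 0.
Eigenvalues λ = 5, -6.
For λ=5: (A-λI) row 1 is [-33, -66], so an eigenvector is (-2, 1).
For λ=-6: (A-λI) row 1 is [-22, -66], so an eigenvector is (-3, 1).
General solution: c_1e^(5t)(-2,1) + c_2e^(-6t)(-3,1).
Applying x(0)=-4, z(0)=-1 gives c_1=-7, c_2=6.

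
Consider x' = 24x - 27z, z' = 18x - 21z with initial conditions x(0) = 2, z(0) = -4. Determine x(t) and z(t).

x(t) = 18e^(6t) - 16e^(-3t), z(t) = 12e^(6t) - 16e^(-3t)

Coefficient matrix A = [[24, -27], [18, -21]].
Characteristic polynomial det(A - λI) = λ^2 - 3λ - 18 = 0.
Eigenvalues λ = 6, -3.
For λ=6: (A-λI) row 1 is [18, -27], so an eigenvector is (3, 2).
For λ=-3: (A-λI) row 1 is [27, -27], so an eigenvector is (1, 1).
General solution: C_1e^(6t)(3,2) + C_2e^(-3t)(1,1).
Applying x(0)=2, z(0)=-4 gives C_1=6, C_2=-16.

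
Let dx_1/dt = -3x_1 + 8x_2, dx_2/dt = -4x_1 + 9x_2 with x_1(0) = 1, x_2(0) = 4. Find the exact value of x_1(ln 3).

1683

A = [[-3,8],[-4,9]]; eigenvalues λ = 5, 1.
Eigenvectors: (1,1) for λ=5, (-2,-1) for λ=1.
From the initial condition, c_1 = 7, c_2 = 3.
x_1(ln 3) = (7)(3^5)(1) + (3)(3^1)(-2) = 1683.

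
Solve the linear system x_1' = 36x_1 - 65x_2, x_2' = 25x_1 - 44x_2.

Coefficient matrix A = [[36, -65], [25, -44]].
Characteristic polynomial det(A - λI) = λ^2 + 8λ + 41 = 0.
Eigenvalues λ = -4 ± 5i (complex conjugate pair).
For λ=-4+5i: an eigenvector is (3,2) - i(-2,-1) = (3 + 2i, 2 + i).
A real fundamental pair from Re and Im of e^((-4+5i)t)v: X_1 = e^(-4t)(cos(5t)·(3,2) + sin(5t)·(-2,-1)), X_2 = e^(-4t)(sin(5t)·(3,2) - cos(5t)·(-2,-1)).
General solution: K_1X_1 + K_2X_2.

x_1(t) = -2K_1e^(-4t)sin(5t) + 3K_1e^(-4t)cos(5t) + 3K_2e^(-4t)sin(5t) + 2K_2e^(-4t)cos(5t), x_2(t) = -K_1e^(-4t)sin(5t) + 2K_1e^(-4t)cos(5t) + 2K_2e^(-4t)sin(5t) + K_2e^(-4t)cos(5t)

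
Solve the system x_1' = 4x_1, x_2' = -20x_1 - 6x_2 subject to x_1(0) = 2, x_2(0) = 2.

Coefficient matrix A = [[4, 0], [-20, -6]].
Characteristic polynomial det(A - λI) = λ^2 + 2λ - 24 = 0.
Eigenvalues λ = -6, 4.
For λ=-6: (A-λI) row 1 is [10, 0], so an eigenvector is (0, 1).
For λ=4: (A-λI) row 2 is [-20, -10], so an eigenvector is (1, -2).
General solution: K_1e^(-6t)(0,1) + K_2e^(4t)(1,-2).
Applying x_1(0)=2, x_2(0)=2 gives K_1=6, K_2=2.

x_1(t) = 2e^(4t), x_2(t) = -4e^(4t) + 6e^(-6t)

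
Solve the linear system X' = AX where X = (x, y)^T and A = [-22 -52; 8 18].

x(t) = -3c_1e^(-2t)sin(4t) - 2c_1e^(-2t)cos(4t) - 2c_2e^(-2t)sin(4t) + 3c_2e^(-2t)cos(4t), y(t) = c_1e^(-2t)sin(4t) + c_1e^(-2t)cos(4t) + c_2e^(-2t)sin(4t) - c_2e^(-2t)cos(4t)

Coefficient matrix A = [[-22, -52], [8, 18]].
Characteristic polynomial det(A - λI) = λ^2 + 4λ + 20 = 0.
Eigenvalues λ = -2 ± 4i (complex conjugate pair).
For λ=-2+4i: an eigenvector is (-2,1) - i(-3,1) = (-2 + 3i, 1 - i).
A real fundamental pair from Re and Im of e^((-2+4i)t)v: X_1 = e^(-2t)(cos(4t)·(-2,1) + sin(4t)·(-3,1)), X_2 = e^(-2t)(sin(4t)·(-2,1) - cos(4t)·(-3,1)).
General solution: c_1X_1 + c_2X_2.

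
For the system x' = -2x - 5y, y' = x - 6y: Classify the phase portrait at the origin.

A = [[-2,-5],[1,-6]]; det(A-λI) = λ^2 + 8λ + 17.
λ = -4 ± i: negative real part.

stable spiral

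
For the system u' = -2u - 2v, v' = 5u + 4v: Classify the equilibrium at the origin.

unstable spiral

A = [[-2,-2],[5,4]]; det(A-λI) = λ^2 - 2λ + 2.
λ = 1 ± i: positive real part.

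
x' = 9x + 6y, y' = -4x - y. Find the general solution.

Coefficient matrix A = [[9, 6], [-4, -1]].
Characteristic polynomial det(A - λI) = λ^2 - 8λ + 15 = 0.
Eigenvalues λ = 3, 5.
For λ=3: (A-λI) row 1 is [6, 6], so an eigenvector is (-1, 1).
For λ=5: (A-λI) row 1 is [4, 6], so an eigenvector is (-3, 2).
General solution: c_1e^(3t)(-1,1) + c_2e^(5t)(-3,2).

x(t) = -c_1e^(3t) - 3c_2e^(5t), y(t) = c_1e^(3t) + 2c_2e^(5t)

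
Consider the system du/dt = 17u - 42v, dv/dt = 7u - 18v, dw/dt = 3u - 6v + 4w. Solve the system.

u(t) = 3C_1e^(3t) + 2C_2e^(-4t), v(t) = C_1e^(3t) + C_2e^(-4t), w(t) = -3C_1e^(3t) + C_3e^(4t)

Coefficient matrix A = [[17, -42, 0], [7, -18, 0], [3, -6, 4]].
det(A - λI) = 0 gives eigenvalues λ = 3, -4, 4.
For λ=3: eigenvector (3,1,-3).
For λ=-4: eigenvector (2,1,0).
For λ=4: eigenvector (0,0,1).
General solution: C_1e^(3t)(3,1,-3) + C_2e^(-4t)(2,1,0) + C_3e^(4t)(0,0,1).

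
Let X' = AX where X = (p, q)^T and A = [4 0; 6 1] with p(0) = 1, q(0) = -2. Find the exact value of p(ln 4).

A = [[4,0],[6,1]]; eigenvalues λ = 1, 4.
Eigenvectors: (0,-1) for λ=1, (1,2) for λ=4.
From the initial condition, c_1 = 4, c_2 = 1.
p(ln 4) = (4)(4^1)(0) + (1)(4^4)(1) = 256.

256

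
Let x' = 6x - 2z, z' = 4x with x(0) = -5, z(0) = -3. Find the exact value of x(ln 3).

-549

A = [[6,-2],[4,0]]; eigenvalues λ = 4, 2.
Eigenvectors: (-1,-1) for λ=4, (-1,-2) for λ=2.
From the initial condition, c_1 = 7, c_2 = -2.
x(ln 3) = (7)(3^4)(-1) + (-2)(3^2)(-1) = -549.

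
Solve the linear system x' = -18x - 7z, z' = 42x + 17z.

x(t) = -c_1e^(3t) + c_2e^(-4t), z(t) = 3c_1e^(3t) - 2c_2e^(-4t)

Coefficient matrix A = [[-18, -7], [42, 17]].
Characteristic polynomial det(A - λI) = λ^2 + λ - 12 = 0.
Eigenvalues λ = 3, -4.
For λ=3: (A-λI) row 1 is [-21, -7], so an eigenvector is (-1, 3).
For λ=-4: (A-λI) row 1 is [-14, -7], so an eigenvector is (1, -2).
General solution: c_1e^(3t)(-1,3) + c_2e^(-4t)(1,-2).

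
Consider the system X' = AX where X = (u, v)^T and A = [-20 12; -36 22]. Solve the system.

u(t) = -2C_1e^(-2t) + C_2e^(4t), v(t) = -3C_1e^(-2t) + 2C_2e^(4t)

Coefficient matrix A = [[-20, 12], [-36, 22]].
Characteristic polynomial det(A - λI) = λ^2 - 2λ - 8 = 0.
Eigenvalues λ = -2, 4.
For λ=-2: (A-λI) row 1 is [-18, 12], so an eigenvector is (-2, -3).
For λ=4: (A-λI) row 1 is [-24, 12], so an eigenvector is (1, 2).
General solution: C_1e^(-2t)(-2,-3) + C_2e^(4t)(1,2).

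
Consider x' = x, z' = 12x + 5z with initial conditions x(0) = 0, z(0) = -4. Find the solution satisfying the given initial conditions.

x(t) = 0, z(t) = -4e^(5t)

Coefficient matrix A = [[1, 0], [12, 5]].
Characteristic polynomial det(A - λI) = λ^2 - 6λ + 5 = 0.
Eigenvalues λ = 1, 5.
For λ=1: (A-λI) row 2 is [12, 4], so an eigenvector is (1, -3).
For λ=5: (A-λI) row 1 is [-4, 0], so an eigenvector is (0, -1).
General solution: C_1e^(t)(1,-3) + C_2e^(5t)(0,-1).
Applying x(0)=0, z(0)=-4 gives C_1=0, C_2=4.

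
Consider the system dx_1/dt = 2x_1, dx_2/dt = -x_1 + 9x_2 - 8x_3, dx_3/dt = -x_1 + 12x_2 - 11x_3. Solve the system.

Coefficient matrix A = [[2, 0, 0], [-1, 9, -8], [-1, 12, -11]].
det(A - λI) = 0 gives eigenvalues λ = 2, 1, -3.
For λ=2: eigenvector (1,-1,-1).
For λ=1: eigenvector (0,1,1).
For λ=-3: eigenvector (0,2,3).
General solution: C_1e^(2t)(1,-1,-1) + C_2e^(t)(0,1,1) + C_3e^(-3t)(0,2,3).

x_1(t) = C_1e^(2t), x_2(t) = -C_1e^(2t) + C_2e^(t) + 2C_3e^(-3t), x_3(t) = -C_1e^(2t) + C_2e^(t) + 3C_3e^(-3t)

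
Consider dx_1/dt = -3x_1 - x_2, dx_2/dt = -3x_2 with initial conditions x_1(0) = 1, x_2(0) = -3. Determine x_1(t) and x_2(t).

Coefficient matrix A = [[-3, -1], [0, -3]].
Characteristic polynomial det(A - λI) = λ^2 + 6λ + 9 = 0.
Single eigenvalue λ = -3 with algebraic multiplicity 2.
Eigenvector v = (1,0); generalized eigenvector w with (A-λI)w=v is (2,-1).
General solution: e^(-3t)[c_1·v + c_2·(t·v + w)].
Applying x_1(0)=1, x_2(0)=-3 gives c_1=-5, c_2=3.

x_1(t) = 3te^(-3t) + e^(-3t), x_2(t) = -3e^(-3t)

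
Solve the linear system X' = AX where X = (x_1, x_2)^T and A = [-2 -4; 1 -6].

x_1(t) = -2C_1e^(-4t) - 2C_2te^(-4t) - 3C_2e^(-4t), x_2(t) = -C_1e^(-4t) - C_2te^(-4t) - C_2e^(-4t)

Coefficient matrix A = [[-2, -4], [1, -6]].
Characteristic polynomial det(A - λI) = λ^2 + 8λ + 16 = 0.
Single eigenvalue λ = -4 with algebraic multiplicity 2.
Eigenvector v = (-2,-1); generalized eigenvector w with (A-λI)w=v is (-3,-1).
General solution: e^(-4t)[C_1·v + C_2·(t·v + w)].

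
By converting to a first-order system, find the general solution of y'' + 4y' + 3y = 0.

y(t) = c_1e^(-3t) + c_2e^(-t)

Let x_1 = y, x_2 = y'. Then x_1' = x_2 and x_2' = -3x_1 - 4x_2.
A = [[0,1],[-3,-4]]; det(A-λI) = λ^2 + 4λ + 3.
Eigenvalues λ = -3, -1 with eigenvectors (1,-3), (1,-1).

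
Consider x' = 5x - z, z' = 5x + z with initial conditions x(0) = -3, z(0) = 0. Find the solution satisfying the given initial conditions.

Coefficient matrix A = [[5, -1], [5, 1]].
Characteristic polynomial det(A - λI) = λ^2 - 6λ + 10 = 0.
Eigenvalues λ = 3 ± i (complex conjugate pair).
For λ=3+i: an eigenvector is (0,-1) - i(1,2) = (0 - i, -1 - 2i).
A real fundamental pair from Re and Im of e^((3+i)t)v: X_1 = e^(3t)(cos(t)·(0,-1) + sin(t)·(1,2)), X_2 = e^(3t)(sin(t)·(0,-1) - cos(t)·(1,2)).
General solution: K_1X_1 + K_2X_2.
Applying x(0)=-3, z(0)=0 gives K_1=-6, K_2=3.

x(t) = -6e^(3t)sin(t) - 3e^(3t)cos(t), z(t) = -15e^(3t)sin(t)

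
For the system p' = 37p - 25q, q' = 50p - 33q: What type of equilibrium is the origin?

A = [[37,-25],[50,-33]]; det(A-λI) = λ^2 - 4λ + 29.
λ = 2 ± 5i: positive real part.

unstable spiral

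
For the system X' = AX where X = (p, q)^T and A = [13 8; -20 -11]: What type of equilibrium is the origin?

A = [[13,8],[-20,-11]]; det(A-λI) = λ^2 - 2λ + 17.
λ = 1 ± 4i: positive real part.

unstable spiral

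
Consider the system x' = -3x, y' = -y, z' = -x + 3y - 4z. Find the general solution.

x(t) = C_1e^(-3t), y(t) = C_2e^(-t), z(t) = -C_1e^(-3t) + C_2e^(-t) + C_3e^(-4t)

Coefficient matrix A = [[-3, 0, 0], [0, -1, 0], [-1, 3, -4]].
det(A - λI) = 0 gives eigenvalues λ = -3, -1, -4.
For λ=-3: eigenvector (1,0,-1).
For λ=-1: eigenvector (0,1,1).
For λ=-4: eigenvector (0,0,1).
General solution: C_1e^(-3t)(1,0,-1) + C_2e^(-t)(0,1,1) + C_3e^(-4t)(0,0,1).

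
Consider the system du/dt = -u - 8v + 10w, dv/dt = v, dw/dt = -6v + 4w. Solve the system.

Coefficient matrix A = [[-1, -8, 10], [0, 1, 0], [0, -6, 4]].
det(A - λI) = 0 gives eigenvalues λ = -1, 1, 4.
For λ=-1: eigenvector (1,0,0).
For λ=1: eigenvector (6,1,2).
For λ=4: eigenvector (2,0,1).
General solution: C_1e^(-t)(1,0,0) + C_2e^(t)(6,1,2) + C_3e^(4t)(2,0,1).

u(t) = C_1e^(-t) + 6C_2e^(t) + 2C_3e^(4t), v(t) = C_2e^(t), w(t) = 2C_2e^(t) + C_3e^(4t)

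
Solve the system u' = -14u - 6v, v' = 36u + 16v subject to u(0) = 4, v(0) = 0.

u(t) = -8e^(4t) + 12e^(-2t), v(t) = 24e^(4t) - 24e^(-2t)

Coefficient matrix A = [[-14, -6], [36, 16]].
Characteristic polynomial det(A - λI) = λ^2 - 2λ - 8 = 0.
Eigenvalues λ = -2, 4.
For λ=-2: (A-λI) row 1 is [-12, -6], so an eigenvector is (-1, 2).
For λ=4: (A-λI) row 1 is [-18, -6], so an eigenvector is (-1, 3).
General solution: K_1e^(-2t)(-1,2) + K_2e^(4t)(-1,3).
Applying u(0)=4, v(0)=0 gives K_1=-12, K_2=8.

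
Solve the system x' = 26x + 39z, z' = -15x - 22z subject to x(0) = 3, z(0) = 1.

Coefficient matrix A = [[26, 39], [-15, -22]].
Characteristic polynomial det(A - λI) = λ^2 - 4λ + 13 = 0.
Eigenvalues λ = 2 ± 3i (complex conjugate pair).
For λ=2+3i: an eigenvector is (-2,1) - i(-3,2) = (-2 + 3i, 1 - 2i).
A real fundamental pair from Re and Im of e^((2+3i)t)v: X_1 = e^(2t)(cos(3t)·(-2,1) + sin(3t)·(-3,2)), X_2 = e^(2t)(sin(3t)·(-2,1) - cos(3t)·(-3,2)).
General solution: c_1X_1 + c_2X_2.
Applying x(0)=3, z(0)=1 gives c_1=-9, c_2=-5.

x(t) = 37e^(2t)sin(3t) + 3e^(2t)cos(3t), z(t) = -23e^(2t)sin(3t) + e^(2t)cos(3t)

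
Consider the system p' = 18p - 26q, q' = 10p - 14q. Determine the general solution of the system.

Coefficient matrix A = [[18, -26], [10, -14]].
Characteristic polynomial det(A - λI) = λ^2 - 4λ + 8 = 0.
Eigenvalues λ = 2 ± 2i (complex conjugate pair).
For λ=2+2i: an eigenvector is (3,2) - i(-2,-1) = (3 + 2i, 2 + i).
A real fundamental pair from Re and Im of e^((2+2i)t)v: X_1 = e^(2t)(cos(2t)·(3,2) + sin(2t)·(-2,-1)), X_2 = e^(2t)(sin(2t)·(3,2) - cos(2t)·(-2,-1)).
General solution: c_1X_1 + c_2X_2.

p(t) = -2c_1e^(2t)sin(2t) + 3c_1e^(2t)cos(2t) + 3c_2e^(2t)sin(2t) + 2c_2e^(2t)cos(2t), q(t) = -c_1e^(2t)sin(2t) + 2c_1e^(2t)cos(2t) + 2c_2e^(2t)sin(2t) + c_2e^(2t)cos(2t)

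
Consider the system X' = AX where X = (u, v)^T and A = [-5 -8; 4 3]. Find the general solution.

u(t) = C_1e^(-t)sin(4t) - C_1e^(-t)cos(4t) - C_2e^(-t)sin(4t) - C_2e^(-t)cos(4t), v(t) = -C_1e^(-t)sin(4t) + C_2e^(-t)cos(4t)

Coefficient matrix A = [[-5, -8], [4, 3]].
Characteristic polynomial det(A - λI) = λ^2 + 2λ + 17 = 0.
Eigenvalues λ = -1 ± 4i (complex conjugate pair).
For λ=-1+4i: an eigenvector is (-1,0) - i(1,-1) = (-1 - i, 0 + i).
A real fundamental pair from Re and Im of e^((-1+4i)t)v: X_1 = e^(-t)(cos(4t)·(-1,0) + sin(4t)·(1,-1)), X_2 = e^(-t)(sin(4t)·(-1,0) - cos(4t)·(1,-1)).
General solution: C_1X_1 + C_2X_2.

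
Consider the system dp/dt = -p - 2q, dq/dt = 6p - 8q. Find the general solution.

Coefficient matrix A = [[-1, -2], [6, -8]].
Characteristic polynomial det(A - λI) = λ^2 + 9λ + 20 = 0.
Eigenvalues λ = -4, -5.
For λ=-4: (A-λI) row 1 is [3, -2], so an eigenvector is (-2, -3).
For λ=-5: (A-λI) row 1 is [4, -2], so an eigenvector is (-1, -2).
General solution: C_1e^(-4t)(-2,-3) + C_2e^(-5t)(-1,-2).

p(t) = -2C_1e^(-4t) - C_2e^(-5t), q(t) = -3C_1e^(-4t) - 2C_2e^(-5t)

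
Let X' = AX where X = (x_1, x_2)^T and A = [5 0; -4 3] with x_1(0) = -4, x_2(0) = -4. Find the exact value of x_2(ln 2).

160

A = [[5,0],[-4,3]]; eigenvalues λ = 3, 5.
Eigenvectors: (0,1) for λ=3, (1,-2) for λ=5.
From the initial condition, c_1 = -12, c_2 = -4.
x_2(ln 2) = (-12)(2^3)(1) + (-4)(2^5)(-2) = 160.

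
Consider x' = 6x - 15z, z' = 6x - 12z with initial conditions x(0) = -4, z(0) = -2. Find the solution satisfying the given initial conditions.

Coefficient matrix A = [[6, -15], [6, -12]].
Characteristic polynomial det(A - λI) = λ^2 + 6λ + 18 = 0.
Eigenvalues λ = -3 ± 3i (complex conjugate pair).
For λ=-3+3i: an eigenvector is (1,1) - i(-2,-1) = (1 + 2i, 1 + i).
A real fundamental pair from Re and Im of e^((-3+3i)t)v: X_1 = e^(-3t)(cos(3t)·(1,1) + sin(3t)·(-2,-1)), X_2 = e^(-3t)(sin(3t)·(1,1) - cos(3t)·(-2,-1)).
General solution: c_1X_1 + c_2X_2.
Applying x(0)=-4, z(0)=-2 gives c_1=0, c_2=-2.

x(t) = -2e^(-3t)sin(3t) - 4e^(-3t)cos(3t), z(t) = -2e^(-3t)sin(3t) - 2e^(-3t)cos(3t)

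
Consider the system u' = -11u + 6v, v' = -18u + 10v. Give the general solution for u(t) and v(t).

u(t) = 2C_1e^(-2t) + C_2e^(t), v(t) = 3C_1e^(-2t) + 2C_2e^(t)

Coefficient matrix A = [[-11, 6], [-18, 10]].
Characteristic polynomial det(A - λI) = λ^2 + λ - 2 = 0.
Eigenvalues λ = -2, 1.
For λ=-2: (A-λI) row 1 is [-9, 6], so an eigenvector is (2, 3).
For λ=1: (A-λI) row 1 is [-12, 6], so an eigenvector is (1, 2).
General solution: C_1e^(-2t)(2,3) + C_2e^(t)(1,2).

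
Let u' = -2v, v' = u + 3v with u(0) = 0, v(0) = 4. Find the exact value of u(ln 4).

A = [[0,-2],[1,3]]; eigenvalues λ = 1, 2.
Eigenvectors: (2,-1) for λ=1, (1,-1) for λ=2.
From the initial condition, c_1 = 4, c_2 = -8.
u(ln 4) = (4)(4^1)(2) + (-8)(4^2)(1) = -96.

-96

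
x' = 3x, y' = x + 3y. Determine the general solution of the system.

x(t) = -c_2e^(3t), y(t) = -c_1e^(3t) - c_2te^(3t) + 2c_2e^(3t)

Coefficient matrix A = [[3, 0], [1, 3]].
Characteristic polynomial det(A - λI) = λ^2 - 6λ + 9 = 0.
Single eigenvalue λ = 3 with algebraic multiplicity 2.
Eigenvector v = (0,-1); generalized eigenvector w with (A-λI)w=v is (-1,2).
General solution: e^(3t)[c_1·v + c_2·(t·v + w)].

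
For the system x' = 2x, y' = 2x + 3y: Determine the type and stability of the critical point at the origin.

unstable node

A = [[2,0],[2,3]]; det(A-λI) = λ^2 - 5λ + 6.
λ = 3, 2: both positive.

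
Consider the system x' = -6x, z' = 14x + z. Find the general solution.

Coefficient matrix A = [[-6, 0], [14, 1]].
Characteristic polynomial det(A - λI) = λ^2 + 5λ - 6 = 0.
Eigenvalues λ = 1, -6.
For λ=1: (A-λI) row 1 is [-7, 0], so an eigenvector is (0, -1).
For λ=-6: (A-λI) row 2 is [14, 7], so an eigenvector is (1, -2).
General solution: C_1e^(t)(0,-1) + C_2e^(-6t)(1,-2).

x(t) = C_2e^(-6t), z(t) = -C_1e^(t) - 2C_2e^(-6t)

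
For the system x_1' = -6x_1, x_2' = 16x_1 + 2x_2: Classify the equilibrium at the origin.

saddle

A = [[-6,0],[16,2]]; det(A-λI) = λ^2 + 4λ - 12.
λ = -6, 2: opposite signs.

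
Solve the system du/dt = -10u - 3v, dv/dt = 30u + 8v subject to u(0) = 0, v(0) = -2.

Coefficient matrix A = [[-10, -3], [30, 8]].
Characteristic polynomial det(A - λI) = λ^2 + 2λ + 10 = 0.
Eigenvalues λ = -1 ± 3i (complex conjugate pair).
For λ=-1+3i: an eigenvector is (-1,3) - i(0,-1) = (-1, 3 + i).
A real fundamental pair from Re and Im of e^((-1+3i)t)v: X_1 = e^(-t)(cos(3t)·(-1,3) + sin(3t)·(0,-1)), X_2 = e^(-t)(sin(3t)·(-1,3) - cos(3t)·(0,-1)).
General solution: K_1X_1 + K_2X_2.
Applying u(0)=0, v(0)=-2 gives K_1=0, K_2=-2.

u(t) = 2e^(-t)sin(3t), v(t) = -6e^(-t)sin(3t) - 2e^(-t)cos(3t)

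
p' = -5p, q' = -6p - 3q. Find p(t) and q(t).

Coefficient matrix A = [[-5, 0], [-6, -3]].
Characteristic polynomial det(A - λI) = λ^2 + 8λ + 15 = 0.
Eigenvalues λ = -3, -5.
For λ=-3: (A-λI) row 1 is [-2, 0], so an eigenvector is (0, 1).
For λ=-5: (A-λI) row 2 is [-6, 2], so an eigenvector is (-1, -3).
General solution: c_1e^(-3t)(0,1) + c_2e^(-5t)(-1,-3).

p(t) = -c_2e^(-5t), q(t) = c_1e^(-3t) - 3c_2e^(-5t)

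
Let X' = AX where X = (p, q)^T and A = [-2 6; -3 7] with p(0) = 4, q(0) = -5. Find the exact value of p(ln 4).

-3512

A = [[-2,6],[-3,7]]; eigenvalues λ = 1, 4.
Eigenvectors: (2,1) for λ=1, (-1,-1) for λ=4.
From the initial condition, c_1 = 9, c_2 = 14.
p(ln 4) = (9)(4^1)(2) + (14)(4^4)(-1) = -3512.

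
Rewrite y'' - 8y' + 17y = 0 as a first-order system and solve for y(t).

y(t) = K_1e^(4t)cos(t) + K_2e^(4t)sin(t)

Let x_1 = y, x_2 = y'. Then x_1' = x_2 and x_2' = -17x_1 + 8x_2.
A = [[0,1],[-17,8]]; det(A-λI) = λ^2 - 8λ + 17.
Eigenvalues λ = 4 ± i.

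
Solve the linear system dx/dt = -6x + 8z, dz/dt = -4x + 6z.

x(t) = 2c_1e^(-2t) + c_2e^(2t), z(t) = c_1e^(-2t) + c_2e^(2t)

Coefficient matrix A = [[-6, 8], [-4, 6]].
Characteristic polynomial det(A - λI) = λ^2 - 4 = 0.
Eigenvalues λ = -2, 2.
For λ=-2: (A-λI) row 1 is [-4, 8], so an eigenvector is (2, 1).
For λ=2: (A-λI) row 1 is [-8, 8], so an eigenvector is (1, 1).
General solution: c_1e^(-2t)(2,1) + c_2e^(2t)(1,1).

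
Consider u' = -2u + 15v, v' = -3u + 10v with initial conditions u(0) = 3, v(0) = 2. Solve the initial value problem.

Coefficient matrix A = [[-2, 15], [-3, 10]].
Characteristic polynomial det(A - λI) = λ^2 - 8λ + 25 = 0.
Eigenvalues λ = 4 ± 3i (complex conjugate pair).
For λ=4+3i: an eigenvector is (-1,0) - i(2,1) = (-1 - 2i, 0 - i).
A real fundamental pair from Re and Im of e^((4+3i)t)v: X_1 = e^(4t)(cos(3t)·(-1,0) + sin(3t)·(2,1)), X_2 = e^(4t)(sin(3t)·(-1,0) - cos(3t)·(2,1)).
General solution: K_1X_1 + K_2X_2.
Applying u(0)=3, v(0)=2 gives K_1=1, K_2=-2.

u(t) = 4e^(4t)sin(3t) + 3e^(4t)cos(3t), v(t) = e^(4t)sin(3t) + 2e^(4t)cos(3t)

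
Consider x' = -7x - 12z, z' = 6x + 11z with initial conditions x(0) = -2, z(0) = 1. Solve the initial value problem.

Coefficient matrix A = [[-7, -12], [6, 11]].
Characteristic polynomial det(A - λI) = λ^2 - 4λ - 5 = 0.
Eigenvalues λ = -1, 5.
For λ=-1: (A-λI) row 1 is [-6, -12], so an eigenvector is (-2, 1).
For λ=5: (A-λI) row 1 is [-12, -12], so an eigenvector is (1, -1).
General solution: C_1e^(-t)(-2,1) + C_2e^(5t)(1,-1).
Applying x(0)=-2, z(0)=1 gives C_1=1, C_2=0.

x(t) = -2e^(-t), z(t) = e^(-t)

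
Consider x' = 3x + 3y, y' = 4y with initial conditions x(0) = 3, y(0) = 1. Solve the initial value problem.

Coefficient matrix A = [[3, 3], [0, 4]].
Characteristic polynomial det(A - λI) = λ^2 - 7λ + 12 = 0.
Eigenvalues λ = 4, 3.
For λ=4: (A-λI) row 1 is [-1, 3], so an eigenvector is (3, 1).
For λ=3: (A-λI) row 1 is [0, 3], so an eigenvector is (-1, 0).
General solution: C_1e^(4t)(3,1) + C_2e^(3t)(-1,0).
Applying x(0)=3, y(0)=1 gives C_1=1, C_2=0.

x(t) = 3e^(4t), y(t) = e^(4t)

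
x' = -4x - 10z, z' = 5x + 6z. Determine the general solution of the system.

x(t) = -C_1e^(t)sin(5t) + C_1e^(t)cos(5t) + C_2e^(t)sin(5t) + C_2e^(t)cos(5t), z(t) = C_1e^(t)sin(5t) - C_2e^(t)cos(5t)

Coefficient matrix A = [[-4, -10], [5, 6]].
Characteristic polynomial det(A - λI) = λ^2 - 2λ + 26 = 0.
Eigenvalues λ = 1 ± 5i (complex conjugate pair).
For λ=1+5i: an eigenvector is (1,0) - i(-1,1) = (1 + i, 0 - i).
A real fundamental pair from Re and Im of e^((1+5i)t)v: X_1 = e^(t)(cos(5t)·(1,0) + sin(5t)·(-1,1)), X_2 = e^(t)(sin(5t)·(1,0) - cos(5t)·(-1,1)).
General solution: C_1X_1 + C_2X_2.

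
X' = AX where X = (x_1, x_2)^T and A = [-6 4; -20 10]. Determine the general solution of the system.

Coefficient matrix A = [[-6, 4], [-20, 10]].
Characteristic polynomial det(A - λI) = λ^2 - 4λ + 20 = 0.
Eigenvalues λ = 2 ± 4i (complex conjugate pair).
For λ=2+4i: an eigenvector is (0,1) - i(1,2) = (0 - i, 1 - 2i).
A real fundamental pair from Re and Im of e^((2+4i)t)v: X_1 = e^(2t)(cos(4t)·(0,1) + sin(4t)·(1,2)), X_2 = e^(2t)(sin(4t)·(0,1) - cos(4t)·(1,2)).
General solution: c_1X_1 + c_2X_2.

x_1(t) = c_1e^(2t)sin(4t) - c_2e^(2t)cos(4t), x_2(t) = 2c_1e^(2t)sin(4t) + c_1e^(2t)cos(4t) + c_2e^(2t)sin(4t) - 2c_2e^(2t)cos(4t)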